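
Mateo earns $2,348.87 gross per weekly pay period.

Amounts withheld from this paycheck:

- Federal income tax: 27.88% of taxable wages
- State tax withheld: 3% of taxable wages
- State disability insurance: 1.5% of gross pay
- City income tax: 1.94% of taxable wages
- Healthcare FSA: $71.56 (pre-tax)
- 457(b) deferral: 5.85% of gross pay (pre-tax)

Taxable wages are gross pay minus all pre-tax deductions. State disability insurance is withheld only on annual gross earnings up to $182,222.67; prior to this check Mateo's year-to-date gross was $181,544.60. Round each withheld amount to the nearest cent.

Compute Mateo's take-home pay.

$1,427.42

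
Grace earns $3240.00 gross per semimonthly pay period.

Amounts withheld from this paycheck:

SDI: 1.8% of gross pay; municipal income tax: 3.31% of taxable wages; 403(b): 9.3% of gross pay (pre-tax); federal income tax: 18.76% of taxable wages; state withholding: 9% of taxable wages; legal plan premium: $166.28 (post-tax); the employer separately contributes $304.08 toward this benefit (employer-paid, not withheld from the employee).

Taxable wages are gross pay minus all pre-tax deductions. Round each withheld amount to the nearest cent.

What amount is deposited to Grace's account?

$1801.03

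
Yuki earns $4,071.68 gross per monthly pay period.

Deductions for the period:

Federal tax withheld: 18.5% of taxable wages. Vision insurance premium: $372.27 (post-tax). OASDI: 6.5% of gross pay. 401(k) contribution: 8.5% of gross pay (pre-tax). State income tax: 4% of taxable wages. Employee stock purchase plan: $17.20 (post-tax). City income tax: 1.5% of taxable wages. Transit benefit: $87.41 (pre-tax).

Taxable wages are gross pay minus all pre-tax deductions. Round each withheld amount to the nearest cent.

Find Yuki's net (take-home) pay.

$2,110.89

Transit benefit: $87.41
401(k) contribution: $4,071.68 × 0.085 = $346.09
Pre-tax total = $87.41 + $346.09 = $433.50
Taxable wages = $4,071.68 − $433.50 = $3,638.18
Federal tax withheld: $3,638.18 × 0.185 = $673.06
City income tax: $3,638.18 × 0.015 = $54.57
State income tax: $3,638.18 × 0.04 = $145.53
OASDI: $4,071.68 × 0.065 = $264.66
Employee stock purchase plan: $17.20
Vision insurance premium: $372.27
Total deductions = $87.41 + $346.09 + $673.06 + $54.57 + $145.53 + $264.66 + $17.20 + $372.27 = $1,960.79
Net pay = $4,071.68 − $1,960.79 = $2,110.89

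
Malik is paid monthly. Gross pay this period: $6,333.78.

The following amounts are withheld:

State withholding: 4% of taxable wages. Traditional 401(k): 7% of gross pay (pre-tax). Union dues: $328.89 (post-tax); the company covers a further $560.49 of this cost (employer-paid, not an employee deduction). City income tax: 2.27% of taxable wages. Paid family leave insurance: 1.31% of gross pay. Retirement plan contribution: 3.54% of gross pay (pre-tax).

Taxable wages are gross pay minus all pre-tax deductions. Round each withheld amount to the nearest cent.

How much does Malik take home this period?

Traditional 401(k): $6,333.78 × 0.07 = $443.36
Retirement plan contribution: $6,333.78 × 0.0354 = $224.22
Pre-tax total = $443.36 + $224.22 = $667.58
Taxable wages = $6,333.78 − $667.58 = $5,666.20
City income tax: $5,666.20 × 0.0227 = $128.62
State withholding: $5,666.20 × 0.04 = $226.65
Paid family leave insurance: $6,333.78 × 0.0131 = $82.97
Union dues: $328.89
(Employer's $560.49 toward union dues is not withheld from the employee.)
Total deductions = $443.36 + $224.22 + $128.62 + $226.65 + $82.97 + $328.89 = $1,434.71
Net pay = $6,333.78 − $1,434.71 = $4,899.07

$4,899.07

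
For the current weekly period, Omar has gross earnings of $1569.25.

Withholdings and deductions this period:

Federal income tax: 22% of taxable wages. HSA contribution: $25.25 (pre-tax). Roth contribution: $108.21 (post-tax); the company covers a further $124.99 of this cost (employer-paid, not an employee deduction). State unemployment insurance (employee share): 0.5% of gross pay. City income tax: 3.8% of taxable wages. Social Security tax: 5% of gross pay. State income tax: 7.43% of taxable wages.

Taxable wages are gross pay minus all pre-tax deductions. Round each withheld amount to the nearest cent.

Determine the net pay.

$836.41

HSA contribution: $25.25
Taxable wages = $1569.25 − $25.25 = $1544.00
City income tax: $1544.00 × 0.038 = $58.67
State income tax: $1544.00 × 0.0743 = $114.72
Federal income tax: $1544.00 × 0.22 = $339.68
State unemployment insurance (employee share): $1569.25 × 0.005 = $7.85
Social Security tax: $1569.25 × 0.05 = $78.46
Roth contribution: $108.21
(Employer's $124.99 toward Roth contribution is not withheld from the employee.)
Total deductions = $25.25 + $58.67 + $114.72 + $339.68 + $7.85 + $78.46 + $108.21 = $732.84
Net pay = $1569.25 − $732.84 = $836.41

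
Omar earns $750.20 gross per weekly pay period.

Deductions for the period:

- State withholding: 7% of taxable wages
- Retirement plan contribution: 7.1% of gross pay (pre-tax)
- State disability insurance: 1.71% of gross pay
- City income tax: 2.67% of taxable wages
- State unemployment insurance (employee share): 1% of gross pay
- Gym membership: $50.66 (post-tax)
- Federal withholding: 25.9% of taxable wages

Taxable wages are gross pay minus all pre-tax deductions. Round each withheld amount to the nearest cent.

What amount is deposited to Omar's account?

$378.04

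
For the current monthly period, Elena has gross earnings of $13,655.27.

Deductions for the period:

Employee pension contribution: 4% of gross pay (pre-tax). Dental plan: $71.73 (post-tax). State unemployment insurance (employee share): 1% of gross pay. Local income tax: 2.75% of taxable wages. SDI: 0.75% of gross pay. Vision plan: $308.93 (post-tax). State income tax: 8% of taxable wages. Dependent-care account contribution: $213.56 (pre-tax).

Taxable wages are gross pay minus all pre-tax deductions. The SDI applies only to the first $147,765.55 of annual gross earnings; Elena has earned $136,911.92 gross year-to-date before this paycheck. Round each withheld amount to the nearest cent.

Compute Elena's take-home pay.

Employee pension contribution: $13,655.27 × 0.04 = $546.21
Dependent-care account contribution: $213.56
Pre-tax total = $546.21 + $213.56 = $759.77
Taxable wages = $13,655.27 − $759.77 = $12,895.50
State income tax: $12,895.50 × 0.08 = $1,031.64
Local income tax: $12,895.50 × 0.0275 = $354.63
SDI: only $147,765.55 − $136,911.92 = $10,853.63 of this check is subject → $10,853.63 × 0.0075 = $81.40
State unemployment insurance (employee share): $13,655.27 × 0.01 = $136.55
Vision plan: $308.93
Dental plan: $71.73
Total deductions = $546.21 + $213.56 + $1,031.64 + $354.63 + $81.40 + $136.55 + $308.93 + $71.73 = $2,744.65
Net pay = $13,655.27 − $2,744.65 = $10,910.62

$10,910.62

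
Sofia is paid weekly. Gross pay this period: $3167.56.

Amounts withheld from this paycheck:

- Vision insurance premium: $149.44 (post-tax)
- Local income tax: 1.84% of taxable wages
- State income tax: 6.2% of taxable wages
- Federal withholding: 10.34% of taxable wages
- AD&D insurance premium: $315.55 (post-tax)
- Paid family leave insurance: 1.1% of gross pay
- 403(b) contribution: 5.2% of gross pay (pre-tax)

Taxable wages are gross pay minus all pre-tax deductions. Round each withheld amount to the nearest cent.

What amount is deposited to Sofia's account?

$1951.10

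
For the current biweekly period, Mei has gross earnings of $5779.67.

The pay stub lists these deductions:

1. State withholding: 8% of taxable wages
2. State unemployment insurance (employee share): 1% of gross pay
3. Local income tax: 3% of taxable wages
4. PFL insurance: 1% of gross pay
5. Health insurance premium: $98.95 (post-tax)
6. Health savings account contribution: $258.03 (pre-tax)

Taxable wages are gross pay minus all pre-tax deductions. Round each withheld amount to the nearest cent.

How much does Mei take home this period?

$4699.71

Health savings account contribution: $258.03
Taxable wages = $5779.67 − $258.03 = $5521.64
Local income tax: $5521.64 × 0.03 = $165.65
State withholding: $5521.64 × 0.08 = $441.73
State unemployment insurance (employee share): $5779.67 × 0.01 = $57.80
PFL insurance: $5779.67 × 0.01 = $57.80
Health insurance premium: $98.95
Total deductions = $258.03 + $165.65 + $441.73 + $57.80 + $57.80 + $98.95 = $1079.96
Net pay = $5779.67 − $1079.96 = $4699.71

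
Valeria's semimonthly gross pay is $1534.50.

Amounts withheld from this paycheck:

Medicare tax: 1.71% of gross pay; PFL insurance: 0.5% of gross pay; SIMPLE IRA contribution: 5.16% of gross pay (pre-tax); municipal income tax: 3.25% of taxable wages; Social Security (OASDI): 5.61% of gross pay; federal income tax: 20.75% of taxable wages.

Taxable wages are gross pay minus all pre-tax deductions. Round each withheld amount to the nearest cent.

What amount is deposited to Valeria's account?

$986.04

SIMPLE IRA contribution: $1534.50 × 0.0516 = $79.18
Taxable wages = $1534.50 − $79.18 = $1455.32
Federal income tax: $1455.32 × 0.2075 = $301.98
Municipal income tax: $1455.32 × 0.0325 = $47.30
Medicare tax: $1534.50 × 0.0171 = $26.24
Social Security (OASDI): $1534.50 × 0.0561 = $86.09
PFL insurance: $1534.50 × 0.005 = $7.67
Total deductions = $79.18 + $301.98 + $47.30 + $26.24 + $86.09 + $7.67 = $548.46
Net pay = $1534.50 − $548.46 = $986.04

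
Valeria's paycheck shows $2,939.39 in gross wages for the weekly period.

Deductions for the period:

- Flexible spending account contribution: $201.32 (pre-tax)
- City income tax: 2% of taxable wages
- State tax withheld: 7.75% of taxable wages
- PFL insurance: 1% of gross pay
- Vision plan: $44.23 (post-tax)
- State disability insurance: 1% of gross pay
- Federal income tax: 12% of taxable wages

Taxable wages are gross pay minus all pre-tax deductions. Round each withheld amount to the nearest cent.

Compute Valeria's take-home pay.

Flexible spending account contribution: $201.32
Taxable wages = $2,939.39 − $201.32 = $2,738.07
Federal income tax: $2,738.07 × 0.12 = $328.57
City income tax: $2,738.07 × 0.02 = $54.76
State tax withheld: $2,738.07 × 0.0775 = $212.20
State disability insurance: $2,939.39 × 0.01 = $29.39
PFL insurance: $2,939.39 × 0.01 = $29.39
Vision plan: $44.23
Total deductions = $201.32 + $328.57 + $54.76 + $212.20 + $29.39 + $29.39 + $44.23 = $899.86
Net pay = $2,939.39 − $899.86 = $2,039.53

$2,039.53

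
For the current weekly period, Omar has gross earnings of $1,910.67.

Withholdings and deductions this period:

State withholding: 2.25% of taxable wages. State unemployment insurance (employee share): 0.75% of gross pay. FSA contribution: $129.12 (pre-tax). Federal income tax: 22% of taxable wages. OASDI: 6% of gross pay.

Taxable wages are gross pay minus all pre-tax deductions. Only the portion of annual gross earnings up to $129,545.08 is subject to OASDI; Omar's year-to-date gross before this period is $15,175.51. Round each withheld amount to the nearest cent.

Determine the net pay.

$1,220.56

FSA contribution: $129.12
Taxable wages = $1,910.67 − $129.12 = $1,781.55
Federal income tax: $1,781.55 × 0.22 = $391.94
State withholding: $1,781.55 × 0.0225 = $40.08
State unemployment insurance (employee share): $1,910.67 × 0.0075 = $14.33
OASDI: cap not yet reached, full $1,910.67 is subject → $1,910.67 × 0.06 = $114.64
Total deductions = $129.12 + $391.94 + $40.08 + $14.33 + $114.64 = $690.11
Net pay = $1,910.67 − $690.11 = $1,220.56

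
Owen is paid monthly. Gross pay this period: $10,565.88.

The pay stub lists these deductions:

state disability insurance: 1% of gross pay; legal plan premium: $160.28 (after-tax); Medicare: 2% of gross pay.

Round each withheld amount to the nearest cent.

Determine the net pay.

Medicare: $10,565.88 × 0.02 = $211.32
State disability insurance: $10,565.88 × 0.01 = $105.66
Legal plan premium: $160.28
Total deductions = $211.32 + $105.66 + $160.28 = $477.26
Net pay = $10,565.88 − $477.26 = $10,088.62

$10,088.62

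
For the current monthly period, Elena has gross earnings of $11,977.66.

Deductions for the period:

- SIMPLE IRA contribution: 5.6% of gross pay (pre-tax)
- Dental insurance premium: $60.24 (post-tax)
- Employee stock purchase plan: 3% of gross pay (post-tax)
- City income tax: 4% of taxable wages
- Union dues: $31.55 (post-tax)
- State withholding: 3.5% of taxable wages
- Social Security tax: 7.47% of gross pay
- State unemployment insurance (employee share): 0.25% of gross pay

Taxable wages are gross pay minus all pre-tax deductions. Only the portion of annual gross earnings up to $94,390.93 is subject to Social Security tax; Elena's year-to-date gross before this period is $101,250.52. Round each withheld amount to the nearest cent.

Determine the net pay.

$9,977.83

SIMPLE IRA contribution: $11,977.66 × 0.056 = $670.75
Taxable wages = $11,977.66 − $670.75 = $11,306.91
City income tax: $11,306.91 × 0.04 = $452.28
State withholding: $11,306.91 × 0.035 = $395.74
Social Security tax: annual cap $94,390.93 already reached (YTD $101,250.52), so $0.00
State unemployment insurance (employee share): $11,977.66 × 0.0025 = $29.94
Employee stock purchase plan: $11,977.66 × 0.03 = $359.33
Dental insurance premium: $60.24
Union dues: $31.55
Total deductions = $670.75 + $452.28 + $395.74 + $0.00 + $29.94 + $359.33 + $60.24 + $31.55 = $1,999.83
Net pay = $11,977.66 − $1,999.83 = $9,977.83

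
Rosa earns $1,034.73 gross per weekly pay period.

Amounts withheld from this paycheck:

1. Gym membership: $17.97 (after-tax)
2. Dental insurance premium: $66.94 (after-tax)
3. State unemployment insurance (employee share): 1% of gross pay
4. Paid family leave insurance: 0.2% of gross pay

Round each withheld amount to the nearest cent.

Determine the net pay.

State unemployment insurance (employee share): $1,034.73 × 0.01 = $10.35
Paid family leave insurance: $1,034.73 × 0.002 = $2.07
Dental insurance premium: $66.94
Gym membership: $17.97
Total deductions = $10.35 + $2.07 + $66.94 + $17.97 = $97.33
Net pay = $1,034.73 − $97.33 = $937.40

$937.40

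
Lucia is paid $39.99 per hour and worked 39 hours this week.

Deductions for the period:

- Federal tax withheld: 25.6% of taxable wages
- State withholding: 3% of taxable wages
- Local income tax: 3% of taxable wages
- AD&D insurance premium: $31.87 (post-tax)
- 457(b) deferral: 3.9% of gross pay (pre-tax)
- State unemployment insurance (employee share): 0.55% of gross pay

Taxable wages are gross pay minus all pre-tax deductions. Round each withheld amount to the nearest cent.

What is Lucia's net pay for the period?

$984.73

Gross pay: 39 × $39.99 = $1,559.61
457(b) deferral: $1,559.61 × 0.039 = $60.82
Taxable wages = $1,559.61 − $60.82 = $1,498.79
State withholding: $1,498.79 × 0.03 = $44.96
Local income tax: $1,498.79 × 0.03 = $44.96
Federal tax withheld: $1,498.79 × 0.256 = $383.69
State unemployment insurance (employee share): $1,559.61 × 0.0055 = $8.58
AD&D insurance premium: $31.87
Total deductions = $60.82 + $44.96 + $44.96 + $383.69 + $8.58 + $31.87 = $574.88
Net pay = $1,559.61 − $574.88 = $984.73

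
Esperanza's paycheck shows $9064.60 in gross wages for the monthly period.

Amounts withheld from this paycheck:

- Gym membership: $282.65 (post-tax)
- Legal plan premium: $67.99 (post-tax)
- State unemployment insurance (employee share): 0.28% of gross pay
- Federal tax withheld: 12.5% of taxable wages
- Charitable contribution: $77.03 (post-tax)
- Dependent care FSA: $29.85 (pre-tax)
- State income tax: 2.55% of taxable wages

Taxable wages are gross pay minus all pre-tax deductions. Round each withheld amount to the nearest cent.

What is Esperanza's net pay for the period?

$7221.97

Dependent care FSA: $29.85
Taxable wages = $9064.60 − $29.85 = $9034.75
State income tax: $9034.75 × 0.0255 = $230.39
Federal tax withheld: $9034.75 × 0.125 = $1129.34
State unemployment insurance (employee share): $9064.60 × 0.0028 = $25.38
Charitable contribution: $77.03
Gym membership: $282.65
Legal plan premium: $67.99
Total deductions = $29.85 + $230.39 + $1129.34 + $25.38 + $77.03 + $282.65 + $67.99 = $1842.63
Net pay = $9064.60 − $1842.63 = $7221.97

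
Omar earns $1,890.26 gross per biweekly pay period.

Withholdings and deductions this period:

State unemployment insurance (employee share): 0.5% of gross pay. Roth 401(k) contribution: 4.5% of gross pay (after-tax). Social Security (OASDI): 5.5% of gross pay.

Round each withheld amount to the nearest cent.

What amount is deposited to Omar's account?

Social Security (OASDI): $1,890.26 × 0.055 = $103.96
State unemployment insurance (employee share): $1,890.26 × 0.005 = $9.45
Roth 401(k) contribution: $1,890.26 × 0.045 = $85.06
Total deductions = $103.96 + $9.45 + $85.06 = $198.47
Net pay = $1,890.26 − $198.47 = $1,691.79

$1,691.79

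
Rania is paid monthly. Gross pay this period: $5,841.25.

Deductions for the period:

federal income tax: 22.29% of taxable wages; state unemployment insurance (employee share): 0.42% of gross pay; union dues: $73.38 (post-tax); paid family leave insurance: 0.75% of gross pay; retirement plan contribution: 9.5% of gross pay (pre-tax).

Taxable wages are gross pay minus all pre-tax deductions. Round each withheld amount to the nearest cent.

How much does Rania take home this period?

$3,966.29

Retirement plan contribution: $5,841.25 × 0.095 = $554.92
Taxable wages = $5,841.25 − $554.92 = $5,286.33
Federal income tax: $5,286.33 × 0.2229 = $1,178.32
State unemployment insurance (employee share): $5,841.25 × 0.0042 = $24.53
Paid family leave insurance: $5,841.25 × 0.0075 = $43.81
Union dues: $73.38
Total deductions = $554.92 + $1,178.32 + $24.53 + $43.81 + $73.38 = $1,874.96
Net pay = $5,841.25 − $1,874.96 = $3,966.29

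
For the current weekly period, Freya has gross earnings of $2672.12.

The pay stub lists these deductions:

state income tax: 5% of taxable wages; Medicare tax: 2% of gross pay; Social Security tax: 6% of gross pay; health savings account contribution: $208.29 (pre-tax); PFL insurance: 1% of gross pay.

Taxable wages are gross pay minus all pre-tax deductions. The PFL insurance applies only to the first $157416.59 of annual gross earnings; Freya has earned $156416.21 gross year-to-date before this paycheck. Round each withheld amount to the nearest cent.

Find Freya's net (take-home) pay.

$2116.87

Health savings account contribution: $208.29
Taxable wages = $2672.12 − $208.29 = $2463.83
State income tax: $2463.83 × 0.05 = $123.19
Social Security tax: $2672.12 × 0.06 = $160.33
PFL insurance: only $157416.59 − $156416.21 = $1000.38 of this check is subject → $1000.38 × 0.01 = $10.00
Medicare tax: $2672.12 × 0.02 = $53.44
Total deductions = $208.29 + $123.19 + $160.33 + $10.00 + $53.44 = $555.25
Net pay = $2672.12 − $555.25 = $2116.87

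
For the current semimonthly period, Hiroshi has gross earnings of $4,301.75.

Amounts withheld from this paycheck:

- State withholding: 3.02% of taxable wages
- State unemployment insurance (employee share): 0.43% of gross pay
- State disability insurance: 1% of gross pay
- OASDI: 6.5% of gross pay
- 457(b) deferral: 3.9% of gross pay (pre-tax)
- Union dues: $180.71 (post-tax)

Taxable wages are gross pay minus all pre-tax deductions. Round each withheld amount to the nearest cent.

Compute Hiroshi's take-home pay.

457(b) deferral: $4,301.75 × 0.039 = $167.77
Taxable wages = $4,301.75 − $167.77 = $4,133.98
State withholding: $4,133.98 × 0.0302 = $124.85
OASDI: $4,301.75 × 0.065 = $279.61
State unemployment insurance (employee share): $4,301.75 × 0.0043 = $18.50
State disability insurance: $4,301.75 × 0.01 = $43.02
Union dues: $180.71
Total deductions = $167.77 + $124.85 + $279.61 + $18.50 + $43.02 + $180.71 = $814.46
Net pay = $4,301.75 − $814.46 = $3,487.29

$3,487.29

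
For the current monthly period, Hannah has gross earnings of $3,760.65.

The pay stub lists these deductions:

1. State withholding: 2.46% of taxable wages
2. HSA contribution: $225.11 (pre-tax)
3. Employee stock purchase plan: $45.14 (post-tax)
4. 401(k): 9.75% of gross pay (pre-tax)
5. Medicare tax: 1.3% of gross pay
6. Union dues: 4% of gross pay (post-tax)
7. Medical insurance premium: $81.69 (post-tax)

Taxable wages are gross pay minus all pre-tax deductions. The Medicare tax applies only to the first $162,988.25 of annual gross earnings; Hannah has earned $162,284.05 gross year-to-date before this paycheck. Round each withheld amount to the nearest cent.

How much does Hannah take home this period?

$2,804.52

401(k): $3,760.65 × 0.0975 = $366.66
HSA contribution: $225.11
Pre-tax total = $366.66 + $225.11 = $591.77
Taxable wages = $3,760.65 − $591.77 = $3,168.88
State withholding: $3,168.88 × 0.0246 = $77.95
Medicare tax: only $162,988.25 − $162,284.05 = $704.20 of this check is subject → $704.20 × 0.013 = $9.15
Employee stock purchase plan: $45.14
Union dues: $3,760.65 × 0.04 = $150.43
Medical insurance premium: $81.69
Total deductions = $366.66 + $225.11 + $77.95 + $9.15 + $45.14 + $150.43 + $81.69 = $956.13
Net pay = $3,760.65 − $956.13 = $2,804.52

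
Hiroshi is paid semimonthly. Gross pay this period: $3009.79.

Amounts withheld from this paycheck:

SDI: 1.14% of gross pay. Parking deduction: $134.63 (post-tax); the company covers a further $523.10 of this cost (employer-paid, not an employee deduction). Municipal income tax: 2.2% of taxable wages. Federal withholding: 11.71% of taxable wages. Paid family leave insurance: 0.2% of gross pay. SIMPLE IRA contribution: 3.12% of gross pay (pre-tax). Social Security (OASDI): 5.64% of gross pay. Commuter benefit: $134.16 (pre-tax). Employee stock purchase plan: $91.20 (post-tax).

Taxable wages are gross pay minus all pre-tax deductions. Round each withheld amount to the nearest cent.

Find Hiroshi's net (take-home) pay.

SIMPLE IRA contribution: $3009.79 × 0.0312 = $93.91
Commuter benefit: $134.16
Pre-tax total = $93.91 + $134.16 = $228.07
Taxable wages = $3009.79 − $228.07 = $2781.72
Federal withholding: $2781.72 × 0.1171 = $325.74
Municipal income tax: $2781.72 × 0.022 = $61.20
Social Security (OASDI): $3009.79 × 0.0564 = $169.75
SDI: $3009.79 × 0.0114 = $34.31
Paid family leave insurance: $3009.79 × 0.002 = $6.02
Employee stock purchase plan: $91.20
Parking deduction: $134.63
(Employer's $523.10 toward parking deduction is not withheld from the employee.)
Total deductions = $93.91 + $134.16 + $325.74 + $61.20 + $169.75 + $34.31 + $6.02 + $91.20 + $134.63 = $1050.92
Net pay = $3009.79 − $1050.92 = $1958.87

$1958.87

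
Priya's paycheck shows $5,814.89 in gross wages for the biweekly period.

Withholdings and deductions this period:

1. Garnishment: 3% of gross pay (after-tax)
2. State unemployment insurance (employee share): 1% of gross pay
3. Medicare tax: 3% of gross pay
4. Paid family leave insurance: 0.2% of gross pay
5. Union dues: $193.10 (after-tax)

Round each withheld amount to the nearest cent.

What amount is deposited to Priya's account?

State unemployment insurance (employee share): $5,814.89 × 0.01 = $58.15
Paid family leave insurance: $5,814.89 × 0.002 = $11.63
Medicare tax: $5,814.89 × 0.03 = $174.45
Union dues: $193.10
Garnishment: $5,814.89 × 0.03 = $174.45
Total deductions = $58.15 + $11.63 + $174.45 + $193.10 + $174.45 = $611.78
Net pay = $5,814.89 − $611.78 = $5,203.11

$5,203.11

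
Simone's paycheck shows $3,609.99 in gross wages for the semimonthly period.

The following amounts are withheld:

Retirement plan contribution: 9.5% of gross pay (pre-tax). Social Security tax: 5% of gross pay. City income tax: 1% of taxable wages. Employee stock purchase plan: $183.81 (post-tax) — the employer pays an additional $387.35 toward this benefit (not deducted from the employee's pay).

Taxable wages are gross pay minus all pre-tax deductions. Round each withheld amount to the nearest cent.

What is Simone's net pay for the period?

$2,870.06

Retirement plan contribution: $3,609.99 × 0.095 = $342.95
Taxable wages = $3,609.99 − $342.95 = $3,267.04
City income tax: $3,267.04 × 0.01 = $32.67
Social Security tax: $3,609.99 × 0.05 = $180.50
Employee stock purchase plan: $183.81
(Employer's $387.35 toward employee stock purchase plan is not withheld from the employee.)
Total deductions = $342.95 + $32.67 + $180.50 + $183.81 = $739.93
Net pay = $3,609.99 − $739.93 = $2,870.06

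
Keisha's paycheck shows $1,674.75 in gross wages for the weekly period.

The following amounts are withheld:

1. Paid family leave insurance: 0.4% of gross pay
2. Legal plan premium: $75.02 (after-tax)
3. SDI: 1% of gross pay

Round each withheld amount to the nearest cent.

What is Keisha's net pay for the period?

$1,576.28

Paid family leave insurance: $1,674.75 × 0.004 = $6.70
SDI: $1,674.75 × 0.01 = $16.75
Legal plan premium: $75.02
Total deductions = $6.70 + $16.75 + $75.02 = $98.47
Net pay = $1,674.75 − $98.47 = $1,576.28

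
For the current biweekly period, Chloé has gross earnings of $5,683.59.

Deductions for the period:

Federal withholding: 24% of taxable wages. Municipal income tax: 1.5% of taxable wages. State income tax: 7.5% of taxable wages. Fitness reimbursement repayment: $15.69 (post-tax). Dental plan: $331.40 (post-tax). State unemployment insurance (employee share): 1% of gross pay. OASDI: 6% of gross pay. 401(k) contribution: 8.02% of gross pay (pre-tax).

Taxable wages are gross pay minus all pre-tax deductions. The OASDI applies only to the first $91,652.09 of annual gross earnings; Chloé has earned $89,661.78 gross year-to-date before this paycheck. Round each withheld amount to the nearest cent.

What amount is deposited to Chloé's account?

401(k) contribution: $5,683.59 × 0.0802 = $455.82
Taxable wages = $5,683.59 − $455.82 = $5,227.77
Federal withholding: $5,227.77 × 0.24 = $1,254.66
Municipal income tax: $5,227.77 × 0.015 = $78.42
State income tax: $5,227.77 × 0.075 = $392.08
State unemployment insurance (employee share): $5,683.59 × 0.01 = $56.84
OASDI: only $91,652.09 − $89,661.78 = $1,990.31 of this check is subject → $1,990.31 × 0.06 = $119.42
Dental plan: $331.40
Fitness reimbursement repayment: $15.69
Total deductions = $455.82 + $1,254.66 + $78.42 + $392.08 + $56.84 + $119.42 + $331.40 + $15.69 = $2,704.33
Net pay = $5,683.59 − $2,704.33 = $2,979.26

$2,979.26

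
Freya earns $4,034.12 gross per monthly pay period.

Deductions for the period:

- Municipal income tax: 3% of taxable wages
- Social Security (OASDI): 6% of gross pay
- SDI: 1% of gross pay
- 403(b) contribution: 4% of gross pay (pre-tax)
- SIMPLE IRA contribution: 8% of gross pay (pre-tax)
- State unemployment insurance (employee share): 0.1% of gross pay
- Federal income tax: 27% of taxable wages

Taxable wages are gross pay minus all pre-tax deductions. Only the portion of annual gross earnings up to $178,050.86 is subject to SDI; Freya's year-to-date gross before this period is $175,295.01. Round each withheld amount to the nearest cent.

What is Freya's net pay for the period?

$2,211.38

403(b) contribution: $4,034.12 × 0.04 = $161.36
SIMPLE IRA contribution: $4,034.12 × 0.08 = $322.73
Pre-tax total = $161.36 + $322.73 = $484.09
Taxable wages = $4,034.12 − $484.09 = $3,550.03
Municipal income tax: $3,550.03 × 0.03 = $106.50
Federal income tax: $3,550.03 × 0.27 = $958.51
Social Security (OASDI): $4,034.12 × 0.06 = $242.05
State unemployment insurance (employee share): $4,034.12 × 0.001 = $4.03
SDI: only $178,050.86 − $175,295.01 = $2,755.85 of this check is subject → $2,755.85 × 0.01 = $27.56
Total deductions = $161.36 + $322.73 + $106.50 + $958.51 + $242.05 + $4.03 + $27.56 = $1,822.74
Net pay = $4,034.12 − $1,822.74 = $2,211.38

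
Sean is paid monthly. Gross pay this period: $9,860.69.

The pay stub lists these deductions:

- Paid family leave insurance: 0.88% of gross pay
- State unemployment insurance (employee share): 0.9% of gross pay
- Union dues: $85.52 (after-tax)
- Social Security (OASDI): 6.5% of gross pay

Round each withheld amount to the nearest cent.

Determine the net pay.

$8,958.71

Paid family leave insurance: $9,860.69 × 0.0088 = $86.77
Social Security (OASDI): $9,860.69 × 0.065 = $640.94
State unemployment insurance (employee share): $9,860.69 × 0.009 = $88.75
Union dues: $85.52
Total deductions = $86.77 + $640.94 + $88.75 + $85.52 = $901.98
Net pay = $9,860.69 − $901.98 = $8,958.71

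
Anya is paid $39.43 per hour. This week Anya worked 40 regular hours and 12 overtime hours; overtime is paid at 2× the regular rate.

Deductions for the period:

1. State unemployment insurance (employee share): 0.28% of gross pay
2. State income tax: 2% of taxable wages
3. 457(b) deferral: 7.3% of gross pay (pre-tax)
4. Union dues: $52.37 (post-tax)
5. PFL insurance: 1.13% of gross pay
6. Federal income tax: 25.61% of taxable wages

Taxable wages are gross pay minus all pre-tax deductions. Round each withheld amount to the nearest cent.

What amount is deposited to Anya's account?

$1605.46

Regular pay: 40 × $39.43 = $1577.20
Overtime pay: 12 × $39.43 × 2 = $946.32
Gross pay = $1577.20 + $946.32 = $2523.52
457(b) deferral: $2523.52 × 0.073 = $184.22
Taxable wages = $2523.52 − $184.22 = $2339.30
Federal income tax: $2339.30 × 0.2561 = $599.09
State income tax: $2339.30 × 0.02 = $46.79
State unemployment insurance (employee share): $2523.52 × 0.0028 = $7.07
PFL insurance: $2523.52 × 0.0113 = $28.52
Union dues: $52.37
Total deductions = $184.22 + $599.09 + $46.79 + $7.07 + $28.52 + $52.37 = $918.06
Net pay = $2523.52 − $918.06 = $1605.46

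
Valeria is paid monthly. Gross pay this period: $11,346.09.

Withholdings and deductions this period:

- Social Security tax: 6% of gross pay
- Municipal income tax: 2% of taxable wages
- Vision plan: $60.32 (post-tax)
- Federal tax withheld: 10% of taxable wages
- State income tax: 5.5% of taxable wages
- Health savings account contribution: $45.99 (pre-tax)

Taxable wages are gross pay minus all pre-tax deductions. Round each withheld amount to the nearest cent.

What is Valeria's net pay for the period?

Health savings account contribution: $45.99
Taxable wages = $11,346.09 − $45.99 = $11,300.10
Municipal income tax: $11,300.10 × 0.02 = $226.00
State income tax: $11,300.10 × 0.055 = $621.51
Federal tax withheld: $11,300.10 × 0.1 = $1,130.01
Social Security tax: $11,346.09 × 0.06 = $680.77
Vision plan: $60.32
Total deductions = $45.99 + $226.00 + $621.51 + $1,130.01 + $680.77 + $60.32 = $2,764.60
Net pay = $11,346.09 − $2,764.60 = $8,581.49

$8,581.49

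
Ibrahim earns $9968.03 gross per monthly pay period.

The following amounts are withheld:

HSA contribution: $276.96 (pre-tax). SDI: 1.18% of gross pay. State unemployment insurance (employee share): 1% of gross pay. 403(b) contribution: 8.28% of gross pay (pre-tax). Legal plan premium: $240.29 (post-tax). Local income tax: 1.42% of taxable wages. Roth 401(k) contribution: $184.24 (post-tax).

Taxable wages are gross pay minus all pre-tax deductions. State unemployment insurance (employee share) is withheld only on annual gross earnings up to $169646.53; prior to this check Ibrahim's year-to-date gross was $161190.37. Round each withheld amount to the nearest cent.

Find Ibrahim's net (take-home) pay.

HSA contribution: $276.96
403(b) contribution: $9968.03 × 0.0828 = $825.35
Pre-tax total = $276.96 + $825.35 = $1102.31
Taxable wages = $9968.03 − $1102.31 = $8865.72
Local income tax: $8865.72 × 0.0142 = $125.89
State unemployment insurance (employee share): only $169646.53 − $161190.37 = $8456.16 of this check is subject → $8456.16 × 0.01 = $84.56
SDI: $9968.03 × 0.0118 = $117.62
Legal plan premium: $240.29
Roth 401(k) contribution: $184.24
Total deductions = $276.96 + $825.35 + $125.89 + $84.56 + $117.62 + $240.29 + $184.24 = $1854.91
Net pay = $9968.03 − $1854.91 = $8113.12

$8113.12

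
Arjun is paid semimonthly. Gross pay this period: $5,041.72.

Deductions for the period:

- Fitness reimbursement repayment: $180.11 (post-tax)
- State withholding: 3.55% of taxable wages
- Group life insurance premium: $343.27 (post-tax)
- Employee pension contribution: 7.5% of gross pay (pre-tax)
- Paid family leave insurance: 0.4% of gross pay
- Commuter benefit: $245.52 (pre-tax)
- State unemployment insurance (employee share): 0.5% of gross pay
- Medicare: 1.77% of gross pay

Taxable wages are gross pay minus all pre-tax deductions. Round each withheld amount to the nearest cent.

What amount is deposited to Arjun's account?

Commuter benefit: $245.52
Employee pension contribution: $5,041.72 × 0.075 = $378.13
Pre-tax total = $245.52 + $378.13 = $623.65
Taxable wages = $5,041.72 − $623.65 = $4,418.07
State withholding: $4,418.07 × 0.0355 = $156.84
Medicare: $5,041.72 × 0.0177 = $89.24
Paid family leave insurance: $5,041.72 × 0.004 = $20.17
State unemployment insurance (employee share): $5,041.72 × 0.005 = $25.21
Fitness reimbursement repayment: $180.11
Group life insurance premium: $343.27
Total deductions = $245.52 + $378.13 + $156.84 + $89.24 + $20.17 + $25.21 + $180.11 + $343.27 = $1,438.49
Net pay = $5,041.72 − $1,438.49 = $3,603.23

$3,603.23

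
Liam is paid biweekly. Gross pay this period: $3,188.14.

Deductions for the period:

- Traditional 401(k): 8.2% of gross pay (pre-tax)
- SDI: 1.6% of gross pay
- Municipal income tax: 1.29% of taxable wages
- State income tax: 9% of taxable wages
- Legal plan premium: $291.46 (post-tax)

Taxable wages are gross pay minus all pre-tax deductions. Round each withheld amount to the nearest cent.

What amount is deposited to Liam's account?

Traditional 401(k): $3,188.14 × 0.082 = $261.43
Taxable wages = $3,188.14 − $261.43 = $2,926.71
State income tax: $2,926.71 × 0.09 = $263.40
Municipal income tax: $2,926.71 × 0.0129 = $37.75
SDI: $3,188.14 × 0.016 = $51.01
Legal plan premium: $291.46
Total deductions = $261.43 + $263.40 + $37.75 + $51.01 + $291.46 = $905.05
Net pay = $3,188.14 − $905.05 = $2,283.09

$2,283.09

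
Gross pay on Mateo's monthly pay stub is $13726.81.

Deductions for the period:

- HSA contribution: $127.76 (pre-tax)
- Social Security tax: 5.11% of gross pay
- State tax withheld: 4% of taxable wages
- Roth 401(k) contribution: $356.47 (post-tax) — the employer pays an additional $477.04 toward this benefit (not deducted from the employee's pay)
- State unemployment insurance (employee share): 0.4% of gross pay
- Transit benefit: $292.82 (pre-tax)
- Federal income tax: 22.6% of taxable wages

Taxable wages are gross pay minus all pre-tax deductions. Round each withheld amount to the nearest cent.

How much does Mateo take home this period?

HSA contribution: $127.76
Transit benefit: $292.82
Pre-tax total = $127.76 + $292.82 = $420.58
Taxable wages = $13726.81 − $420.58 = $13306.23
Federal income tax: $13306.23 × 0.226 = $3007.21
State tax withheld: $13306.23 × 0.04 = $532.25
Social Security tax: $13726.81 × 0.0511 = $701.44
State unemployment insurance (employee share): $13726.81 × 0.004 = $54.91
Roth 401(k) contribution: $356.47
(Employer's $477.04 toward Roth 401(k) contribution is not withheld from the employee.)
Total deductions = $127.76 + $292.82 + $3007.21 + $532.25 + $701.44 + $54.91 + $356.47 = $5072.86
Net pay = $13726.81 − $5072.86 = $8653.95

$8653.95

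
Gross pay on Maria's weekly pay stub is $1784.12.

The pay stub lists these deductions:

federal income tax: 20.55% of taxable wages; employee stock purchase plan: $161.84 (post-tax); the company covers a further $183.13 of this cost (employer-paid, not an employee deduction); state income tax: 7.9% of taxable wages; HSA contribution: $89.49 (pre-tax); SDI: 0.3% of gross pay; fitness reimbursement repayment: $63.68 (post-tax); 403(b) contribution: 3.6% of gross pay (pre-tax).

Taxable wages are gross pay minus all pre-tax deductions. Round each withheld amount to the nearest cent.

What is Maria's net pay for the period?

$935.68

HSA contribution: $89.49
403(b) contribution: $1784.12 × 0.036 = $64.23
Pre-tax total = $89.49 + $64.23 = $153.72
Taxable wages = $1784.12 − $153.72 = $1630.40
Federal income tax: $1630.40 × 0.2055 = $335.05
State income tax: $1630.40 × 0.079 = $128.80
SDI: $1784.12 × 0.003 = $5.35
Employee stock purchase plan: $161.84
Fitness reimbursement repayment: $63.68
(Employer's $183.13 toward employee stock purchase plan is not withheld from the employee.)
Total deductions = $89.49 + $64.23 + $335.05 + $128.80 + $5.35 + $161.84 + $63.68 = $848.44
Net pay = $1784.12 − $848.44 = $935.68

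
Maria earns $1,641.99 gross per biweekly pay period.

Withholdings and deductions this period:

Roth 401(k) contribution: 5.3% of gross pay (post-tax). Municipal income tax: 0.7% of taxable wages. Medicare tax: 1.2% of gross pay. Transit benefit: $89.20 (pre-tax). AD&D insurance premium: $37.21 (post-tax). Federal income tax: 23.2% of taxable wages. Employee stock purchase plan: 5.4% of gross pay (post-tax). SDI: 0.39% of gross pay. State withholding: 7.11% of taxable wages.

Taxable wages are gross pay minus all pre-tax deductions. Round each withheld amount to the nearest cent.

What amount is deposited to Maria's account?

Transit benefit: $89.20
Taxable wages = $1,641.99 − $89.20 = $1,552.79
Federal income tax: $1,552.79 × 0.232 = $360.25
Municipal income tax: $1,552.79 × 0.007 = $10.87
State withholding: $1,552.79 × 0.0711 = $110.40
Medicare tax: $1,641.99 × 0.012 = $19.70
SDI: $1,641.99 × 0.0039 = $6.40
Roth 401(k) contribution: $1,641.99 × 0.053 = $87.03
Employee stock purchase plan: $1,641.99 × 0.054 = $88.67
AD&D insurance premium: $37.21
Total deductions = $89.20 + $360.25 + $10.87 + $110.40 + $19.70 + $6.40 + $87.03 + $88.67 + $37.21 = $809.73
Net pay = $1,641.99 − $809.73 = $832.26

$832.26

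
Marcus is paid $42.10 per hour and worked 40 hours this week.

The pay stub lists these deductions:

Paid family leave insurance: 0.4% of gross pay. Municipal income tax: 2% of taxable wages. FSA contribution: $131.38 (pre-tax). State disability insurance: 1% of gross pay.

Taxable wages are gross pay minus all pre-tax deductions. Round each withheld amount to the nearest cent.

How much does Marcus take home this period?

$1497.99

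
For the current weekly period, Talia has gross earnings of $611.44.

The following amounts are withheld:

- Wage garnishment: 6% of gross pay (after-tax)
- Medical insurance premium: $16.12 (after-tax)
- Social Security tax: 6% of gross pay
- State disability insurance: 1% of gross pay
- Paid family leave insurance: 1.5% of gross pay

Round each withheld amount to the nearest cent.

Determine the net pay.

Social Security tax: $611.44 × 0.06 = $36.69
State disability insurance: $611.44 × 0.01 = $6.11
Paid family leave insurance: $611.44 × 0.015 = $9.17
Wage garnishment: $611.44 × 0.06 = $36.69
Medical insurance premium: $16.12
Total deductions = $36.69 + $6.11 + $9.17 + $36.69 + $16.12 = $104.78
Net pay = $611.44 − $104.78 = $506.66

$506.66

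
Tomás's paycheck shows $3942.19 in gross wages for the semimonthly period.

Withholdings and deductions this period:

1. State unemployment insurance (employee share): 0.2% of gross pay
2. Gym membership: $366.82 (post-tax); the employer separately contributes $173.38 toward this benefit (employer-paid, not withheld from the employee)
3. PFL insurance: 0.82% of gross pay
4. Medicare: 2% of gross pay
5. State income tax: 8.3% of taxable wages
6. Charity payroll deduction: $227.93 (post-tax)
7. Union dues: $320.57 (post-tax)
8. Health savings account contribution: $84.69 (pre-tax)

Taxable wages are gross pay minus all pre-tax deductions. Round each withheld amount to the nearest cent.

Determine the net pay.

$2502.96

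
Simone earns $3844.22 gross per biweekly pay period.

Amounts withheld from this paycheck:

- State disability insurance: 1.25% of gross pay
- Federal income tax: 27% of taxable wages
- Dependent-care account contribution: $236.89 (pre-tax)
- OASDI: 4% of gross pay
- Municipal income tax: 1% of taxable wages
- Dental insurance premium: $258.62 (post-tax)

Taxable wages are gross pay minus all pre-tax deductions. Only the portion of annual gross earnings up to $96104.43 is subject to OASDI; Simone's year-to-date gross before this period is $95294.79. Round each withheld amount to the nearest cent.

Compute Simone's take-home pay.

Dependent-care account contribution: $236.89
Taxable wages = $3844.22 − $236.89 = $3607.33
Federal income tax: $3607.33 × 0.27 = $973.98
Municipal income tax: $3607.33 × 0.01 = $36.07
State disability insurance: $3844.22 × 0.0125 = $48.05
OASDI: only $96104.43 − $95294.79 = $809.64 of this check is subject → $809.64 × 0.04 = $32.39
Dental insurance premium: $258.62
Total deductions = $236.89 + $973.98 + $36.07 + $48.05 + $32.39 + $258.62 = $1586.00
Net pay = $3844.22 − $1586.00 = $2258.22

$2258.22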